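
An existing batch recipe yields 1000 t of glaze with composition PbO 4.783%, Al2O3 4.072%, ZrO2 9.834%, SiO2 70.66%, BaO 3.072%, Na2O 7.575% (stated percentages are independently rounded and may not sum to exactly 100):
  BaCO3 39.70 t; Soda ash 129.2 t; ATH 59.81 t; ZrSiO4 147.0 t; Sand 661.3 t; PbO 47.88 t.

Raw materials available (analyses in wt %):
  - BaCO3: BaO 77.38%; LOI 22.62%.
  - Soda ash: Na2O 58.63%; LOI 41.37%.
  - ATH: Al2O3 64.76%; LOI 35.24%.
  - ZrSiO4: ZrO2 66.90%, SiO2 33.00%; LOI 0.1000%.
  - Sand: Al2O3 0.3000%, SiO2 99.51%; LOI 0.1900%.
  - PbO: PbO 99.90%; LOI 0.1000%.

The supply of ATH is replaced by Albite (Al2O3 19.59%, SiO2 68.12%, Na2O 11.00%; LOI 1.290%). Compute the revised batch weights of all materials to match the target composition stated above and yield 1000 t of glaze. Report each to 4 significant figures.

Revised batch per 1000 t glaze:
  BaCO3: 39.70 t
  Soda ash: 91.71 t
  Albite: 199.8 t
  ZrSiO4: 147.0 t
  Sand: 524.5 t
  PbO: 47.88 t
Total batch = 1051 t; LOI loss = 50.69 t

Every computation holds full precision at all times. The intermediate values are shown, rounded to four significant digits, within the worked lines; each reported value sees exactly one rounding; the derived quantities are rebuilt starting from the weights at 1000 t of glass in exact precision (totals, glass mass, the six compositions, the yield, LOI) exactly as shown in the question or the answer.
Target oxide masses per 1000 t glaze:
  PbO: 4.783% × 1000 = 47.83 t
  Al2O3: 4.072% × 1000 = 40.72 t
  ZrO2: 9.834% × 1000 = 98.34 t
  SiO2: 70.66% × 1000 = 706.6 t
  BaO: 3.072% × 1000 = 30.72 t
  Na2O: 7.575% × 1000 = 75.75 t
Checking each oxide sum on the weights just shown, against the basis in use (summed amounts equal target values modulo rounding of the values):
  PbO: 47.88·0.9990 = 47.83 t (target 47.83 t)
  Al2O3: 199.8·0.1959 + 524.5·0.003000 = 40.71 t (target 40.72 t)
  ZrO2: 147.0·0.6690 = 98.34 t (target 98.34 t)
  SiO2: 199.8·0.6812 + 147.0·0.3300 + 524.5·0.9951 = 706.5 t (target 706.6 t)
  BaO: 39.70·0.7738 = 30.72 t (target 30.72 t)
  Na2O: 91.71·0.5863 + 199.8·0.1100 = 75.75 t (target 75.75 t)
Glass mass check: the batch minus its LOI: 999.9 t (per-oxide target masses sum to 1000 t; with the basis standing at 1000 t — rounding explains the deltas).
Whole-batch sum: Σ batch = 1051 t; ignition loss, Σ(batch × LOI) = 50.69 t; yield = glass ÷ total batch = 95.18%.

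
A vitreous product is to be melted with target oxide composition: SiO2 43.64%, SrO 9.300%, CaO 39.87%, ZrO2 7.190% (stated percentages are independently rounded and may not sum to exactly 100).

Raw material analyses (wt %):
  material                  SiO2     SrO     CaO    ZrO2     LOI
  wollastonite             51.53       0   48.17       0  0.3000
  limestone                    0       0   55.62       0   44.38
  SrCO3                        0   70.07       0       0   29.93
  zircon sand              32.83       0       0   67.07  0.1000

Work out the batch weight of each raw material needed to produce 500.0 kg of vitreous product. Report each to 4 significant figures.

Batch per 500.0 kg vitreous product:
  wollastonite: 389.3 kg
  limestone: 21.26 kg
  SrCO3: 66.36 kg
  zircon sand: 53.60 kg
Total batch = 530.5 kg; LOI loss = 30.52 kg; yield = 94.25%

Mid-chain values are displayed rounded to 4 significant figures when written out. Every computation carries full float precision all the way through; every reported figure includes exactly one rounding. Derived quantities are computed in exact precision (net glass mass, LOI, totals, four oxide percentages, yield) from the batch weights for 500.0 kg of glass, as written in the problem or answer text.
Per-oxide target masses for 500.0 kg vitreous product:
  SiO2: 43.64% × 500.0 = 218.2 kg
  SrO: 9.300% × 500.0 = 46.50 kg
  CaO: 39.87% × 500.0 = 199.4 kg
  ZrO2: 7.190% × 500.0 = 35.95 kg
A balance pass over the oxides, per the reported batch figures, for the quoted basis mass (every target is met by its sum within answer rounding):
  SiO2: 389.3·0.5153 + 53.60·0.3283 = 218.2 kg (target 218.2 kg)
  SrO: 66.36·0.7007 = 46.50 kg (target 46.50 kg)
  CaO: 389.3·0.4817 + 21.26·0.5562 = 199.4 kg (target 199.4 kg)
  ZrO2: 53.60·0.6707 = 35.95 kg (target 35.95 kg)
Glass mass check: whole batch net of LOI = 500.0 kg (the Σ of target masses is 500.0 kg; stated basis 500.0 kg — differing by rounding only).
Total batch = Σ batch = 530.5 kg; the LOI term Σ batch·LOI equals 30.52 kg; as yield: glass ÷ batch → 94.25%.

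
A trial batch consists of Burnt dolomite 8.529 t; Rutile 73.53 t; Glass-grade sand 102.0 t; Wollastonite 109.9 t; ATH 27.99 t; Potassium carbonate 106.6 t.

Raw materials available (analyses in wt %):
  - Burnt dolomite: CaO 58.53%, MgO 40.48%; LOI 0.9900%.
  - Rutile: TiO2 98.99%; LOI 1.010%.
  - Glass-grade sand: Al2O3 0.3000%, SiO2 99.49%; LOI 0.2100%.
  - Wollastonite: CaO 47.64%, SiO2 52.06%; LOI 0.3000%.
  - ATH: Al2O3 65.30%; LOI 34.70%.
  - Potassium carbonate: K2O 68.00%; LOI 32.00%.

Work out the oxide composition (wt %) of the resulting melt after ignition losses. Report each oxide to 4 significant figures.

Glass mass = 383.4 t (batch 428.5 − LOI 45.20).
Composition: TiO2 18.99%, Al2O3 4.848%, CaO 14.96%, SiO2 41.40%, MgO 0.9006%, K2O 18.91%

The intermediate values are displayed, rounded to 4 significant figures, within the worked lines. Each numeric step carries full precision end to end. Each reported result sees exactly one rounding — the derived quantities, including net glass mass, totals, ignition loss, the six compositions, yield, are carried using the weight values per 383.4 t of glass in exact precision precisely as stated by problem or answer.
Mass of each oxide from the mix:
  TiO2: 73.53·0.9899 = 72.79 t
  Al2O3: 102.0·0.003000 + 27.99·0.6530 = 18.58 t
  CaO: 8.529·0.5853 + 109.9·0.4764 = 57.35 t
  SiO2: 102.0·0.9949 + 109.9·0.5206 = 158.7 t
  MgO: 8.529·0.4048 = 3.453 t
  K2O: 106.6·0.6800 = 72.49 t
LOI: 8.529·0.009900 + 73.53·0.01010 + 102.0·0.002100 + 109.9·0.003000 + 27.99·0.3470 + 106.6·0.3200 = 45.20 t
Resulting glass, batch − LOI: 428.5 − 45.20 = 383.4 t (matching Σ of the oxides)
oxide / glass × 100 gives the wt %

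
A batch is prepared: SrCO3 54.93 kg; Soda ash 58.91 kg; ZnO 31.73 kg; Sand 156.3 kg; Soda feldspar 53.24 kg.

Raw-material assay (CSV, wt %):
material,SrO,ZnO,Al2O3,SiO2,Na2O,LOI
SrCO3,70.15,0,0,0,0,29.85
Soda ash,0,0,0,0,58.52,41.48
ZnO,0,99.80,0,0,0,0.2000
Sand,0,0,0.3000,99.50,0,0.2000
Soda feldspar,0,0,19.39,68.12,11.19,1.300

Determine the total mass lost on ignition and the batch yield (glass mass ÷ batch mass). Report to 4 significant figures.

Working values are shown rounded to 4 significant figures when written out. All arithmetic runs at full float precision at each step. Every reported value sees exactly one rounding — derived quantities are re-derived starting from the weights on 313.2 kg of glass in full float precision (yield, the five compositions, the totals, LOI, net glass mass), precisely as stated by problem or answer.
Each material's LOI contribution:
  SrCO3: 54.93 × 0.2985 = 16.40 kg
  Soda ash: 58.91 × 0.4148 = 24.44 kg
  ZnO: 31.73 × 0.002000 = 0.06346 kg
  Sand: 156.3 × 0.002000 = 0.3126 kg
  Soda feldspar: 53.24 × 0.01300 = 0.6921 kg
Total LOI = 41.90 kg
Glass = batch − LOI = 355.1 − 41.90 = 313.2 kg

LOI loss = 41.90 kg; glass = 313.2 kg; yield = 88.20%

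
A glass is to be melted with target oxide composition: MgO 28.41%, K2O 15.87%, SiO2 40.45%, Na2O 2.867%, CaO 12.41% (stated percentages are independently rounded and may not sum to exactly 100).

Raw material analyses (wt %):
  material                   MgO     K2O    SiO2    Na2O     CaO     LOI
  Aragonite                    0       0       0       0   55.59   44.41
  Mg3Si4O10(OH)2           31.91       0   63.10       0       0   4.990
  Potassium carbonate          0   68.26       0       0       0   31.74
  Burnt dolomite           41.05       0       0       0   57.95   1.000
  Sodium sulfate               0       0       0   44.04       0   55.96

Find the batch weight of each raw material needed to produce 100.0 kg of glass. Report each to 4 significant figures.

The intermediate values appear rounded to 4 significant digits within the worked lines — full float precision is held throughout; a single rounding finalizes each reported value; the derived quantities (the yield, LOI, the five compositions, net glass mass, totals) are rebuilt in exact precision from the weighed amounts per 100.0 kg of glass exactly as shown in problem or answer.
Per-oxide target masses for 100.0 kg glass:
  MgO: 28.41% × 100.0 = 28.41 kg
  K2O: 15.87% × 100.0 = 15.87 kg
  SiO2: 40.45% × 100.0 = 40.45 kg
  Na2O: 2.867% × 100.0 = 2.867 kg
  CaO: 12.41% × 100.0 = 12.41 kg
Per-oxide balance check given the weights on record, relative to the basis at hand (oxide sums agree with the targets once rounding is allowed for):
  MgO: 64.10·0.3191 + 19.38·0.4105 = 28.41 kg (target 28.41 kg)
  K2O: 23.25·0.6826 = 15.87 kg (target 15.87 kg)
  SiO2: 64.10·0.6310 = 40.45 kg (target 40.45 kg)
  Na2O: 6.510·0.4404 = 2.867 kg (target 2.867 kg)
  CaO: 2.125·0.5559 + 19.38·0.5795 = 12.41 kg (target 12.41 kg)
Glass-mass closure: net batch after ignition = 100.0 kg (summing oxide targets gives 100.0 kg; basis as stated: 100.0 kg — differing by rounding only).
Batch total: Σ batch = 115.4 kg; LOI loss = Σ batch·LOI = 15.36 kg; yield = glass ÷ total batch = 86.69%.

Batch per 100.0 kg glass:
  Aragonite: 2.125 kg
  Mg3Si4O10(OH)2: 64.10 kg
  Potassium carbonate: 23.25 kg
  Burnt dolomite: 19.38 kg
  Sodium sulfate: 6.510 kg
Total batch = 115.4 kg; LOI loss = 15.36 kg; yield = 86.69%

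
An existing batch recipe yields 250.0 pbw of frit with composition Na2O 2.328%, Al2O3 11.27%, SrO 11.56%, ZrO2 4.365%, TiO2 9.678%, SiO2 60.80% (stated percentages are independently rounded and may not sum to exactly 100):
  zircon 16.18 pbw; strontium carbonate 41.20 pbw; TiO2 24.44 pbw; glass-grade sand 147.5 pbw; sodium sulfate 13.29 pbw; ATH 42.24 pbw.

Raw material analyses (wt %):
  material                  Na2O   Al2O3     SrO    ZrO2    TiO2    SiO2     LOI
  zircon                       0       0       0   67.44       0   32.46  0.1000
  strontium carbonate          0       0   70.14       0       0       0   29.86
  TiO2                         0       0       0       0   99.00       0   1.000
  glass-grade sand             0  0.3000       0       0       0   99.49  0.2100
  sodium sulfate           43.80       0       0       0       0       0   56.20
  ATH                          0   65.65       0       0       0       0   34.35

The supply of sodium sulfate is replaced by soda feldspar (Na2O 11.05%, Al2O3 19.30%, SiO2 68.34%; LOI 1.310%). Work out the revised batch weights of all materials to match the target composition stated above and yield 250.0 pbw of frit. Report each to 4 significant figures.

Working values are displayed (rounded to four significant figures) as written — all internal work keeps full precision throughout; each reported figure is rounded a single time; derived quantities, which include net glass mass, ignition loss, the six compositions, yield, the totals, are rebuilt at full float precision, precisely as stated by question or answer, starting from the weights at 250.0 pbw of glass.
Oxide mass targets, per 250.0 pbw frit:
  Na2O: 2.328% × 250.0 = 5.820 pbw
  Al2O3: 11.27% × 250.0 = 28.18 pbw
  SrO: 11.56% × 250.0 = 28.90 pbw
  ZrO2: 4.365% × 250.0 = 10.91 pbw
  TiO2: 9.678% × 250.0 = 24.20 pbw
  SiO2: 60.80% × 250.0 = 152.0 pbw
Verifying the oxide balance with the batch weights as given, against the basis in use (each sum matches its target mass up to rounding of the answer):
  Na2O: 52.67·0.1105 = 5.820 pbw (target 5.820 pbw)
  Al2O3: 111.3·0.003000 + 52.67·0.1930 + 26.92·0.6565 = 28.17 pbw (target 28.18 pbw)
  SrO: 41.20·0.7014 = 28.90 pbw (target 28.90 pbw)
  ZrO2: 16.18·0.6744 = 10.91 pbw (target 10.91 pbw)
  TiO2: 24.44·0.9900 = 24.20 pbw (target 24.20 pbw)
  SiO2: 16.18·0.3246 + 111.3·0.9949 + 52.67·0.6834 = 152.0 pbw (target 152.0 pbw)
Glass mass check: batch total minus LOI = 250.0 pbw (summing oxide targets gives 250.0 pbw; basis as stated: 250.0 pbw — rounding explains the deltas).
Total batch = Σ batch = 272.7 pbw; LOI removed, Σ of batch·LOI: 22.73 pbw; as yield: glass ÷ batch → 91.66%.

Revised batch per 250.0 pbw frit:
  zircon: 16.18 pbw
  strontium carbonate: 41.20 pbw
  TiO2: 24.44 pbw
  glass-grade sand: 111.3 pbw
  soda feldspar: 52.67 pbw
  ATH: 26.92 pbw
Total batch = 272.7 pbw; LOI loss = 22.73 pbw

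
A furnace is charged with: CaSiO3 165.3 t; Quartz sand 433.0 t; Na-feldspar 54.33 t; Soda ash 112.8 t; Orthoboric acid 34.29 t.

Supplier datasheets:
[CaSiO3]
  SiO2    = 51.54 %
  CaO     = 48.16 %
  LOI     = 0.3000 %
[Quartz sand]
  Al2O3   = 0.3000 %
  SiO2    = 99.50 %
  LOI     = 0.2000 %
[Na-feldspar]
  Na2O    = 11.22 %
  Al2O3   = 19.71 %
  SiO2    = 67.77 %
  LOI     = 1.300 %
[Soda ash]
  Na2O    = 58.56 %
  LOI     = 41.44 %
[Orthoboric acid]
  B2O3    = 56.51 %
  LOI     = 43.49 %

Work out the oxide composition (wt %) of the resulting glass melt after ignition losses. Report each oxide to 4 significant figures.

Working values are displayed (rounded to 4 significant digits) between the steps. The whole derivation maintains exact precision throughout; every reported figure is rounded once only — all derived quantities are carried in full precision (five oxide percentages, yield, glass mass, ignition loss, totals) from the weighed amounts at 736.0 t of glass, exactly as printed in the problem or answer text.
Per-oxide mass from batch:
  B2O3: 34.29·0.5651 = 19.38 t
  Na2O: 54.33·0.1122 + 112.8·0.5856 = 72.15 t
  Al2O3: 433.0·0.003000 + 54.33·0.1971 = 12.01 t
  SiO2: 165.3·0.5154 + 433.0·0.9950 + 54.33·0.6777 = 552.9 t
  CaO: 165.3·0.4816 = 79.61 t
LOI: 165.3·0.003000 + 433.0·0.002000 + 54.33·0.01300 + 112.8·0.4144 + 34.29·0.4349 = 63.73 t
Resulting glass, batch − LOI: 799.7 − 63.73 = 736.0 t (= Σ oxide masses)
each oxide over glass, ×100, is wt %

Glass mass = 736.0 t (batch 799.7 − LOI 63.73).
Composition: B2O3 2.633%, Na2O 9.803%, Al2O3 1.631%, SiO2 75.12%, CaO 10.82%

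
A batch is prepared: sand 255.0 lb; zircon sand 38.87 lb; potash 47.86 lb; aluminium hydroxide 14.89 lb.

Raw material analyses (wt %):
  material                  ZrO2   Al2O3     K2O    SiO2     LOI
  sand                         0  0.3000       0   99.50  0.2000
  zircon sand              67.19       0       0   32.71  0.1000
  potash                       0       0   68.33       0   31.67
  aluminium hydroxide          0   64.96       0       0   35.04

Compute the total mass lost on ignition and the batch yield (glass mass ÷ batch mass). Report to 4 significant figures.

LOI loss = 20.92 lb; glass = 335.7 lb; yield = 94.13%

Each numeric step maintains exact precision in all steps; values along the way are printed with 4-significant-digit rounding across the worked steps. Every reported figure receives exactly one rounding — all derived quantities are carried from the batch weights per 335.7 lb of glass at full precision (the four compositions, the totals, yield, net glass mass, ignition loss), as set out in problem or answer.
LOI of each material in turn:
  sand: 255.0 × 0.002000 = 0.5100 lb
  zircon sand: 38.87 × 0.001000 = 0.03887 lb
  potash: 47.86 × 0.3167 = 15.16 lb
  aluminium hydroxide: 14.89 × 0.3504 = 5.217 lb
Total LOI = 20.92 lb
Glass = batch − LOI = 356.6 − 20.92 = 335.7 lb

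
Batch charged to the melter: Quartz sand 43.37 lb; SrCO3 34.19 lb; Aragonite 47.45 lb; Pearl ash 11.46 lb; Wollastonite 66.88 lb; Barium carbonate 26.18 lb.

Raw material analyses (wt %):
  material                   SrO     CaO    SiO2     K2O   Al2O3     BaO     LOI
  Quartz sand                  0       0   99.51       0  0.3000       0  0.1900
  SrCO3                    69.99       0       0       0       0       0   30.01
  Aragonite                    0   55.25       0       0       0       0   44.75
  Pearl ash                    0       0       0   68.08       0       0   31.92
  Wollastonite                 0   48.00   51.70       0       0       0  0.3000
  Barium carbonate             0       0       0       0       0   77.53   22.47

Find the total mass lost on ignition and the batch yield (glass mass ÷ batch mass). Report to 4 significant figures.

LOI loss = 41.32 lb; glass = 188.2 lb; yield = 82.00%

Values along the way are shown with 4-significant-digit rounding when written out; all internal work carries full precision at every stage; exactly one rounding lands on each reported number. Derived quantities, which include the yield, totals, glass mass, LOI, six oxide percentages, are re-derived at exact precision, as quoted within either problem or answer, using the weight values on 188.2 lb of glass.
LOI of each material in turn:
  Quartz sand: 43.37 × 0.001900 = 0.08240 lb
  SrCO3: 34.19 × 0.3001 = 10.26 lb
  Aragonite: 47.45 × 0.4475 = 21.23 lb
  Pearl ash: 11.46 × 0.3192 = 3.658 lb
  Wollastonite: 66.88 × 0.003000 = 0.2006 lb
  Barium carbonate: 26.18 × 0.2247 = 5.883 lb
Total LOI = 41.32 lb
Glass = batch − LOI = 229.5 − 41.32 = 188.2 lb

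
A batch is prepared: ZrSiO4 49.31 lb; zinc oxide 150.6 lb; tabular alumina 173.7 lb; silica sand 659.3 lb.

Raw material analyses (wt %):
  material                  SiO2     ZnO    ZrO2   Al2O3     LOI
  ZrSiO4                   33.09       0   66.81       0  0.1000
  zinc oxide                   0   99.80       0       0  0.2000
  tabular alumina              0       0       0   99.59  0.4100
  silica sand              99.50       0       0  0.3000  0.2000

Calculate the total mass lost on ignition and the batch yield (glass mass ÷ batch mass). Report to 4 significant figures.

LOI loss = 2.381 lb; glass = 1031 lb; yield = 99.77%

Each numeric step carries exact precision at each step. Intermediates are shown (rounded to four significant digits) on the page. Exactly one rounding goes into every reported figure. The derived quantities, including four oxide percentages, glass mass, totals, ignition loss, yield, are computed from the weighed amounts at 1031 lb of glass at full float precision as set out in problem or answer.
Loss on ignition, line by line:
  ZrSiO4: 49.31 × 0.001000 = 0.04931 lb
  zinc oxide: 150.6 × 0.002000 = 0.3012 lb
  tabular alumina: 173.7 × 0.004100 = 0.7122 lb
  silica sand: 659.3 × 0.002000 = 1.319 lb
Total LOI = 2.381 lb
Glass = batch − LOI = 1033 − 2.381 = 1031 lb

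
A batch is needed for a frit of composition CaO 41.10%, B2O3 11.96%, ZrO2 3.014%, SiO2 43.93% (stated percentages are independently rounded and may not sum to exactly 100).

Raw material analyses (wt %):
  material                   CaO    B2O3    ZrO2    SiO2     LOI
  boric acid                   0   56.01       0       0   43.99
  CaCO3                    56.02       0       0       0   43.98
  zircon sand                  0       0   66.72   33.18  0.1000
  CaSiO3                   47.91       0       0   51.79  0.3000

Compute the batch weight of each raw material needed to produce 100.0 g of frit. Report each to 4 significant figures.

Batch per 100.0 g frit:
  boric acid: 21.35 g
  CaCO3: 3.298 g
  zircon sand: 4.517 g
  CaSiO3: 81.93 g
Total batch = 111.1 g; LOI loss = 11.09 g; yield = 90.02%

Working values are displayed rounded off to 4 significant digits between the steps; each numeric step runs at exact precision end to end; exactly one rounding is applied to every reported figure; the derived quantities are computed at full precision (the yield, four oxide percentages, totals, net glass mass, ignition loss) starting from the weights on 100.0 g of glass precisely as stated by either problem or answer.
Oxide-by-oxide targets in 100.0 g frit:
  CaO: 41.10% × 100.0 = 41.10 g
  B2O3: 11.96% × 100.0 = 11.96 g
  ZrO2: 3.014% × 100.0 = 3.014 g
  SiO2: 43.93% × 100.0 = 43.93 g
Checking each oxide sum given the weights on record, per the basis as stated (oxide sums agree with the targets inside rounding margins):
  CaO: 3.298·0.5602 + 81.93·0.4791 = 41.10 g (target 41.10 g)
  B2O3: 21.35·0.5601 = 11.96 g (target 11.96 g)
  ZrO2: 4.517·0.6672 = 3.014 g (target 3.014 g)
  SiO2: 4.517·0.3318 + 81.93·0.5179 = 43.93 g (target 43.93 g)
Glass-mass sanity pass: total charge less LOI = 100.0 g (per-oxide target masses sum to 100.0 g; basis as stated: 100.0 g — any gap is answer rounding).
Batch grand total — Σ batch = 111.1 g; the LOI term Σ batch·LOI equals 11.09 g; yield, glass over the total, = 90.02%.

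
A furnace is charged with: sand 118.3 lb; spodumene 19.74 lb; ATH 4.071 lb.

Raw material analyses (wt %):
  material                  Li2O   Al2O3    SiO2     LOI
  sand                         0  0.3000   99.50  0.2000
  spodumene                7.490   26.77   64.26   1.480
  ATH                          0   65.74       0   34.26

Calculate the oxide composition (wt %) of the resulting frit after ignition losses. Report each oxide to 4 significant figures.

Glass mass = 140.2 lb (batch 142.1 − LOI 1.923).
Composition: Li2O 1.055%, Al2O3 5.932%, SiO2 93.01%

Intermediates are printed rounded off to 4 significant digits across the worked steps — all arithmetic carries exact precision at every stage. A single rounding produces each reported figure — the derived quantities, which include glass mass, the totals, yield, LOI, three oxide percentages, are rebuilt in exact precision, exactly as shown in problem or answer, from the weighed amounts on 140.2 lb of glass.
Oxide-by-oxide delivered mass:
  Li2O: 19.74·0.07490 = 1.479 lb
  Al2O3: 118.3·0.003000 + 19.74·0.2677 + 4.071·0.6574 = 8.316 lb
  SiO2: 118.3·0.9950 + 19.74·0.6426 = 130.4 lb
LOI: 118.3·0.002000 + 19.74·0.01480 + 4.071·0.3426 = 1.923 lb
Resulting glass, batch − LOI: 142.1 − 1.923 = 140.2 lb (= Σ oxide masses)
percent by weight: oxide/glass ×100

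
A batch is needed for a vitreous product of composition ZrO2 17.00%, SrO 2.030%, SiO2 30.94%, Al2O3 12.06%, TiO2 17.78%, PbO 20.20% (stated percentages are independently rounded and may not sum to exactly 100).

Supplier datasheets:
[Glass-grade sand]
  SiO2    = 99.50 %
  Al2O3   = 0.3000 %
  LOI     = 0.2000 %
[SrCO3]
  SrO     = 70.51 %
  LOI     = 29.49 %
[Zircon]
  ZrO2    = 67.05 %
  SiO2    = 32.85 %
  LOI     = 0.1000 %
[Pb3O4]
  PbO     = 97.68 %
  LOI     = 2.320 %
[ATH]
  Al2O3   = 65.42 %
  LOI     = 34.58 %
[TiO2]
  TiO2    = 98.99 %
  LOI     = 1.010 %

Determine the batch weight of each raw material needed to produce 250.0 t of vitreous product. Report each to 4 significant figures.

Batch per 250.0 t vitreous product:
  Glass-grade sand: 56.81 t
  SrCO3: 7.198 t
  Zircon: 63.39 t
  Pb3O4: 51.70 t
  ATH: 45.83 t
  TiO2: 44.90 t
Total batch = 269.8 t; LOI loss = 19.80 t; yield = 92.66%

The working math holds full precision at every stage — values along the way are displayed (rounded to 4 significant digits) in the working — each reported value carries a single rounding; all derived quantities, which include the yield, net glass mass, six oxide percentages, totals, ignition loss, are rebuilt at full precision, precisely as stated by problem or answer, using the weight values at 250.0 t of glass.
The oxide mass targets at 250.0 t vitreous product:
  ZrO2: 17.00% × 250.0 = 42.50 t
  SrO: 2.030% × 250.0 = 5.075 t
  SiO2: 30.94% × 250.0 = 77.35 t
  Al2O3: 12.06% × 250.0 = 30.15 t
  TiO2: 17.78% × 250.0 = 44.45 t
  PbO: 20.20% × 250.0 = 50.50 t
Per-oxide balance check on the weights just shown, for the quoted basis mass (sums match the target masses once rounding is allowed for):
  ZrO2: 63.39·0.6705 = 42.50 t (target 42.50 t)
  SrO: 7.198·0.7051 = 5.075 t (target 5.075 t)
  SiO2: 56.81·0.9950 + 63.39·0.3285 = 77.35 t (target 77.35 t)
  Al2O3: 56.81·0.003000 + 45.83·0.6542 = 30.15 t (target 30.15 t)
  TiO2: 44.90·0.9899 = 44.45 t (target 44.45 t)
  PbO: 51.70·0.9768 = 50.50 t (target 50.50 t)
Glass-mass bookkeeping: batch total minus LOI = 250.0 t (per-oxide target masses sum to 250.0 t; versus the stated basis of 250.0 t — a pure rounding effect).
Total batch = Σ batch = 269.8 t; ignition loss, Σ(batch × LOI) = 19.80 t; the yield ratio, glass ÷ batch: 92.66%.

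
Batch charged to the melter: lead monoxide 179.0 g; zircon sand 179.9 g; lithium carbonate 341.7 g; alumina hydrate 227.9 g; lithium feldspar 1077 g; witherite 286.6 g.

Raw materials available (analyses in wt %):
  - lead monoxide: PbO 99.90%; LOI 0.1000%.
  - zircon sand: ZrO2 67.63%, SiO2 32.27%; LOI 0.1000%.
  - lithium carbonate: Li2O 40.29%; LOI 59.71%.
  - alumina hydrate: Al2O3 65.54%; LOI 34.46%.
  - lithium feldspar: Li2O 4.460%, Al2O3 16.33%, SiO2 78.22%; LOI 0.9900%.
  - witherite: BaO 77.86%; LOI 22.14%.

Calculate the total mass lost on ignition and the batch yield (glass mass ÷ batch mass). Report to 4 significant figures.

Values along the way are printed, with 4-significant-figure rounding, on the page; exact precision is kept at each step; a single rounding completes each reported number; derived quantities (the six compositions, yield, totals, LOI, net glass mass) are re-derived at full float precision from the batch weights per 1935 g of glass exactly as printed in question or answer.
Per-material ignition loss:
  lead monoxide: 179.0 × 0.001000 = 0.1790 g
  zircon sand: 179.9 × 0.001000 = 0.1799 g
  lithium carbonate: 341.7 × 0.5971 = 204.0 g
  alumina hydrate: 227.9 × 0.3446 = 78.53 g
  lithium feldspar: 1077 × 0.009900 = 10.66 g
  witherite: 286.6 × 0.2214 = 63.45 g
Total LOI = 357.0 g
Glass = batch − LOI = 2292 − 357.0 = 1935 g

LOI loss = 357.0 g; glass = 1935 g; yield = 84.42%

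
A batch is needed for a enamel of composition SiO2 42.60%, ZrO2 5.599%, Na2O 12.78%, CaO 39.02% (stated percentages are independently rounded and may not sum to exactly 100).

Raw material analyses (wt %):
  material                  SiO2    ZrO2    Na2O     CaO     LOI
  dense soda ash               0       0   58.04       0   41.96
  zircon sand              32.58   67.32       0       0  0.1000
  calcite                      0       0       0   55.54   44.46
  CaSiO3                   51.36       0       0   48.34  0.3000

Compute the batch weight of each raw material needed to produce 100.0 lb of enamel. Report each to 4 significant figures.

Batch per 100.0 lb enamel:
  dense soda ash: 22.02 lb
  zircon sand: 8.317 lb
  calcite: 2.656 lb
  CaSiO3: 77.67 lb
Total batch = 110.7 lb; LOI loss = 10.66 lb; yield = 90.37%

Working values appear (rounded to four significant digits) on the page — all internal work carries full float precision in all steps. Exactly one rounding goes into each reported figure — all derived quantities (the yield, LOI, the four compositions, the totals, net glass mass) are recomputed using the weight values per 100.0 lb of glass in full float precision exactly as printed in either problem or answer.
Target masses of each oxide per 100.0 lb enamel:
  SiO2: 42.60% × 100.0 = 42.60 lb
  ZrO2: 5.599% × 100.0 = 5.599 lb
  Na2O: 12.78% × 100.0 = 12.78 lb
  CaO: 39.02% × 100.0 = 39.02 lb
Sums-versus-targets review from the weights as reported, versus the basis set out (target by target, the sums agree given rounding of the digits):
  SiO2: 8.317·0.3258 + 77.67·0.5136 = 42.60 lb (target 42.60 lb)
  ZrO2: 8.317·0.6732 = 5.599 lb (target 5.599 lb)
  Na2O: 22.02·0.5804 = 12.78 lb (target 12.78 lb)
  CaO: 2.656·0.5554 + 77.67·0.4834 = 39.02 lb (target 39.02 lb)
Glass-mass bookkeeping: net batch after ignition = 100.0 lb (targets for the oxides total 100.0 lb; versus the stated basis of 100.0 lb — deltas are rounding alone).
Adding the batch up: Σ batch = 110.7 lb; LOI loss = Σ batch·LOI = 10.66 lb; as yield: glass ÷ batch → 90.37%.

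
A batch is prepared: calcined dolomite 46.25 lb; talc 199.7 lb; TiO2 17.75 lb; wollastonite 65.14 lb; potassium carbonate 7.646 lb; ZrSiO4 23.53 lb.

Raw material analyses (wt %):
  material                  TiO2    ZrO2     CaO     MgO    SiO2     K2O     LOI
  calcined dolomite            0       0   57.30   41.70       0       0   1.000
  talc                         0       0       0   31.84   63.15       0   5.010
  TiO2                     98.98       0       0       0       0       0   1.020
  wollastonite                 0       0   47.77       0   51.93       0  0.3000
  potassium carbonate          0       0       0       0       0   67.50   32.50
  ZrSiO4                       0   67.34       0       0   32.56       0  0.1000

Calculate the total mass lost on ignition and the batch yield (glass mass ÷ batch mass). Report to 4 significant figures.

Working values are shown, with 4-significant-figure rounding, within the worked lines; the working math holds full precision throughout; each reported result includes exactly one rounding. The derived quantities (the yield, glass mass, totals, LOI, six oxide percentages) are carried using the weight values per 346.7 lb of glass in full precision, as given in the problem or answer text.
Material-by-material LOI:
  calcined dolomite: 46.25 × 0.01000 = 0.4625 lb
  talc: 199.7 × 0.05010 = 10.00 lb
  TiO2: 17.75 × 0.01020 = 0.1811 lb
  wollastonite: 65.14 × 0.003000 = 0.1954 lb
  potassium carbonate: 7.646 × 0.3250 = 2.485 lb
  ZrSiO4: 23.53 × 0.001000 = 0.02353 lb
Total LOI = 13.35 lb
Glass = batch − LOI = 360.0 − 13.35 = 346.7 lb

LOI loss = 13.35 lb; glass = 346.7 lb; yield = 96.29%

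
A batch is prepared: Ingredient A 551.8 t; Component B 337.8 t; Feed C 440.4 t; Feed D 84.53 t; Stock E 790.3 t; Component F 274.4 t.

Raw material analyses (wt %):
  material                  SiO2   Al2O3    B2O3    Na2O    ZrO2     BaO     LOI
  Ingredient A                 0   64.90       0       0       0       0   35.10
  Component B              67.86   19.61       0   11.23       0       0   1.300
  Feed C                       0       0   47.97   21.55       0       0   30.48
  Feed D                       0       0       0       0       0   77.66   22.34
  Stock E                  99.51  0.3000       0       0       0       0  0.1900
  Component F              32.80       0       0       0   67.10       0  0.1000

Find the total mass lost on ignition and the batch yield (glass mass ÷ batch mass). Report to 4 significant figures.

LOI loss = 353.0 t; glass = 2126 t; yield = 85.76%

All internal work carries exact precision through the solve; intermediates are printed rounded off to 4 significant digits in the printout. Every reported figure is rounded just once. Derived quantities are computed at full float precision (net glass mass, ignition loss, yield, the six compositions, totals) from the weighed amounts for 2126 t of glass exactly as shown in question or answer.
Loss on ignition, line by line:
  Ingredient A: 551.8 × 0.3510 = 193.7 t
  Component B: 337.8 × 0.01300 = 4.391 t
  Feed C: 440.4 × 0.3048 = 134.2 t
  Feed D: 84.53 × 0.2234 = 18.88 t
  Stock E: 790.3 × 0.001900 = 1.502 t
  Component F: 274.4 × 0.001000 = 0.2744 t
Total LOI = 353.0 t
Glass = batch − LOI = 2479 − 353.0 = 2126 t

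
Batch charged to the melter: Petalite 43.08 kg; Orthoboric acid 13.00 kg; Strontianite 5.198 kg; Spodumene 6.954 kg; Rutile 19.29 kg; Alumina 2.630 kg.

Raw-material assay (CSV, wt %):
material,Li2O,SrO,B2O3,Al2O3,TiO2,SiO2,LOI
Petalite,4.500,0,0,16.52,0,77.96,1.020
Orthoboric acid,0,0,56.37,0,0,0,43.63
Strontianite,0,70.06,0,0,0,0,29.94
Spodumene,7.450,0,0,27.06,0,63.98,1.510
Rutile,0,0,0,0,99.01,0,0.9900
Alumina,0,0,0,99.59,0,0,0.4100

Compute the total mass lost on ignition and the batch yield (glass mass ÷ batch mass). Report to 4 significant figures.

LOI loss = 7.974 kg; glass = 82.18 kg; yield = 91.15%

All internal work holds exact precision throughout. Rounding to four significant digits applies to each intermediate as printed — a single rounding completes each reported value — all derived quantities (LOI, totals, yield, glass mass, six oxide percentages) are computed from the batch weights per 82.18 kg of glass at full float precision as quoted within the question or the answer.
Per-material ignition loss:
  Petalite: 43.08 × 0.01020 = 0.4394 kg
  Orthoboric acid: 13.00 × 0.4363 = 5.672 kg
  Strontianite: 5.198 × 0.2994 = 1.556 kg
  Spodumene: 6.954 × 0.01510 = 0.1050 kg
  Rutile: 19.29 × 0.009900 = 0.1910 kg
  Alumina: 2.630 × 0.004100 = 0.01078 kg
Total LOI = 7.974 kg
Glass = batch − LOI = 90.15 − 7.974 = 82.18 kg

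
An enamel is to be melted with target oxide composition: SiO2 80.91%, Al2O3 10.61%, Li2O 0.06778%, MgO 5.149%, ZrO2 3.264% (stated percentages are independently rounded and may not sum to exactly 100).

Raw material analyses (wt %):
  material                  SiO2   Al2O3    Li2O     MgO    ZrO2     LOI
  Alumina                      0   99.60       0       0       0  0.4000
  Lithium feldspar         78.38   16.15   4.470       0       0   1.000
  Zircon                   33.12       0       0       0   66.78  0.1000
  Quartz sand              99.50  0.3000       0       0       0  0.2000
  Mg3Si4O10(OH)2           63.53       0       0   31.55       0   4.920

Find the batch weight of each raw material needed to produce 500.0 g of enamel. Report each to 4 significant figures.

Batch per 500.0 g enamel:
  Alumina: 51.01 g
  Lithium feldspar: 7.582 g
  Zircon: 24.44 g
  Quartz sand: 340.4 g
  Mg3Si4O10(OH)2: 81.60 g
Total batch = 505.0 g; LOI loss = 5.000 g; yield = 99.01%

The whole derivation holds full precision through every step; in-progress results are printed rounded to four significant digits in the working; exactly one rounding lands on every reported figure — all derived quantities, which include the totals, glass mass, five oxide percentages, ignition loss, yield, are computed in full precision, as quoted within problem or answer, from the batch weights at 500.0 g of glass.
Oxide-by-oxide targets in 500.0 g enamel:
  SiO2: 80.91% × 500.0 = 404.6 g
  Al2O3: 10.61% × 500.0 = 53.05 g
  Li2O: 0.06778% × 500.0 = 0.3389 g
  MgO: 5.149% × 500.0 = 25.74 g
  ZrO2: 3.264% × 500.0 = 16.32 g
Sums-versus-targets review from the weights as reported, versus the basis set out (target by target, the sums agree modulo rounding of the values):
  SiO2: 7.582·0.7838 + 24.44·0.3312 + 340.4·0.9950 + 81.60·0.6353 = 404.6 g (target 404.6 g)
  Al2O3: 51.01·0.9960 + 7.582·0.1615 + 340.4·0.003000 = 53.05 g (target 53.05 g)
  Li2O: 7.582·0.04470 = 0.3389 g (target 0.3389 g)
  MgO: 81.60·0.3155 = 25.74 g (target 25.74 g)
  ZrO2: 24.44·0.6678 = 16.32 g (target 16.32 g)
Glass-mass bookkeeping: total batch − LOI = 500.0 g (the targets, summed, come to 500.0 g; against the stated basis, 500.0 g — differing by rounding only).
Adding the batch up: Σ batch = 505.0 g; loss to ignition Σ batch·LOI = 5.000 g; glass ÷ batch gives a yield of 99.01%.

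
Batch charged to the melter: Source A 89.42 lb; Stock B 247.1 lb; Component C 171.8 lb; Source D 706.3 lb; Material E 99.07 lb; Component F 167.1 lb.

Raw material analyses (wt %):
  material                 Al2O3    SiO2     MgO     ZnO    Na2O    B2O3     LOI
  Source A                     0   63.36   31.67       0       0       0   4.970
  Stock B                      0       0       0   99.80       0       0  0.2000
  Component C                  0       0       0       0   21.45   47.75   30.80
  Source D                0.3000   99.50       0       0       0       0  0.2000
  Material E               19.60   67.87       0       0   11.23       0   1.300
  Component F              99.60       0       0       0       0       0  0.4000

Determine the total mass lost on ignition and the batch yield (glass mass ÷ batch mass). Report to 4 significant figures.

LOI loss = 61.22 lb; glass = 1420 lb; yield = 95.87%

The whole derivation runs at exact precision from start to finish. Mid-chain values are printed with 4-significant-figure rounding on the page. Every reported value takes a single rounding — all derived quantities (totals, LOI, the six compositions, the yield, glass mass) are rebuilt in exact precision from the weighed amounts on 1420 lb of glass, as set out in question or answer.
Each material's LOI contribution:
  Source A: 89.42 × 0.04970 = 4.444 lb
  Stock B: 247.1 × 0.002000 = 0.4942 lb
  Component C: 171.8 × 0.3080 = 52.91 lb
  Source D: 706.3 × 0.002000 = 1.413 lb
  Material E: 99.07 × 0.01300 = 1.288 lb
  Component F: 167.1 × 0.004000 = 0.6684 lb
Total LOI = 61.22 lb
Glass = batch − LOI = 1481 − 61.22 = 1420 lb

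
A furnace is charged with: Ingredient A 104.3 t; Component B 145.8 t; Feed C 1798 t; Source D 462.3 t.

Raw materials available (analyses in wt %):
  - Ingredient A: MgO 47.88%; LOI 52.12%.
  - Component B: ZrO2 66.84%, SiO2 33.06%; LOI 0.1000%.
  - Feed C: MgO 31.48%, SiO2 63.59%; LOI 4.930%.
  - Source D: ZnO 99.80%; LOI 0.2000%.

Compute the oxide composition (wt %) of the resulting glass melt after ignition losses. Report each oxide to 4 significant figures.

Exact precision is held from first step to last — in-progress results are shown (rounded to four significant figures) between the steps. A single rounding completes every reported figure; all derived quantities, which include the totals, the yield, glass mass, four oxide percentages, LOI, are re-derived at full float precision, exactly as printed in the problem or answer text, from the batch weights at 2366 t of glass.
Oxide-by-oxide delivered mass:
  ZrO2: 145.8·0.6684 = 97.45 t
  ZnO: 462.3·0.9980 = 461.4 t
  MgO: 104.3·0.4788 + 1798·0.3148 = 615.9 t
  SiO2: 145.8·0.3306 + 1798·0.6359 = 1192 t
LOI: 104.3·0.5212 + 145.8·0.001000 + 1798·0.04930 + 462.3·0.002000 = 144.1 t
Net of LOI, the glass mass = 2510 − 144.1 = 2366 t (equal to the oxide-mass sum)
wt %: oxide over glass, times 100

Glass mass = 2366 t (batch 2510 − LOI 144.1).
Composition: ZrO2 4.118%, ZnO 19.50%, MgO 26.03%, SiO2 50.35%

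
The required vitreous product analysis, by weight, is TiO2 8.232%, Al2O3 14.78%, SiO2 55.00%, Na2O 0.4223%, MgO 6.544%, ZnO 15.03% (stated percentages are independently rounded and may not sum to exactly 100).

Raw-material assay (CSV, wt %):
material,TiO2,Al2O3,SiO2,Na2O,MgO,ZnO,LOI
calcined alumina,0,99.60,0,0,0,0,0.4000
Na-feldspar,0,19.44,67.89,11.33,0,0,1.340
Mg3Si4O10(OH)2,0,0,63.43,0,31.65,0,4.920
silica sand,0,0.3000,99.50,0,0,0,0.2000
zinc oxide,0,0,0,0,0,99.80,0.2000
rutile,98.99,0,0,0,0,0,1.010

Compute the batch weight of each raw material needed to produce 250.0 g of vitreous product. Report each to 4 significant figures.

Full precision is kept end to end. Mid-chain values appear rounded to four significant digits at each printed step. Each reported number takes just one rounding; derived quantities (the totals, net glass mass, yield, six oxide percentages, LOI) are computed at full precision starting from the weights for 250.0 g of glass as set out in the problem or answer text.
Target oxide masses per 250.0 g vitreous product:
  TiO2: 8.232% × 250.0 = 20.58 g
  Al2O3: 14.78% × 250.0 = 36.95 g
  SiO2: 55.00% × 250.0 = 137.5 g
  Na2O: 0.4223% × 250.0 = 1.056 g
  MgO: 6.544% × 250.0 = 16.36 g
  ZnO: 15.03% × 250.0 = 37.58 g
Per-oxide balance check applying the batch weights above, relative to the basis at hand (sum by sum, the targets are met inside rounding margins):
  TiO2: 20.79·0.9899 = 20.58 g (target 20.58 g)
  Al2O3: 34.98·0.9960 + 9.318·0.1944 + 98.88·0.003000 = 36.95 g (target 36.95 g)
  SiO2: 9.318·0.6789 + 51.69·0.6343 + 98.88·0.9950 = 137.5 g (target 137.5 g)
  Na2O: 9.318·0.1133 = 1.056 g (target 1.056 g)
  MgO: 51.69·0.3165 = 16.36 g (target 16.36 g)
  ZnO: 37.65·0.9980 = 37.57 g (target 37.58 g)
Consistency of the glass mass: whole batch net of LOI = 250.0 g (summing oxide targets gives 250.0 g; against the stated basis, 250.0 g — rounding explains the deltas).
Adding the batch up: Σ batch = 253.3 g; LOI removed, Σ of batch·LOI: 3.291 g; glass ÷ batch gives a yield of 98.70%.

Batch per 250.0 g vitreous product:
  calcined alumina: 34.98 g
  Na-feldspar: 9.318 g
  Mg3Si4O10(OH)2: 51.69 g
  silica sand: 98.88 g
  zinc oxide: 37.65 g
  rutile: 20.79 g
Total batch = 253.3 g; LOI loss = 3.291 g; yield = 98.70%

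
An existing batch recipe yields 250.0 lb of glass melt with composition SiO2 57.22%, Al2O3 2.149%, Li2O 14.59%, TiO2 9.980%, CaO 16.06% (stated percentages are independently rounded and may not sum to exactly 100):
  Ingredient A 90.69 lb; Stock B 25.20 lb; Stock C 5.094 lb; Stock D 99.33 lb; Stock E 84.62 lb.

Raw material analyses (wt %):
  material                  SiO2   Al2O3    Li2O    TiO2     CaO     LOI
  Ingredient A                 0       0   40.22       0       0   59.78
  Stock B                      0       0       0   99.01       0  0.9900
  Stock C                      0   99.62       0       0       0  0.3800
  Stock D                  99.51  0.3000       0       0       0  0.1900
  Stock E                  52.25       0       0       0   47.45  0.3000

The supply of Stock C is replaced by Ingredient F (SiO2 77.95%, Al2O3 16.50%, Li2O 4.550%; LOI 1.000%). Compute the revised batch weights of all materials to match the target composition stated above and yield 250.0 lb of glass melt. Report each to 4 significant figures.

In-progress results are printed (rounded to four significant figures) within the worked lines — exact precision is kept throughout. Each reported value is rounded once only — the derived quantities, which include the yield, the totals, LOI, the five compositions, glass mass, are rebuilt at full float precision, precisely as stated by the problem or answer text, starting from the weights per 250.0 lb of glass.
Per-oxide target masses for 250.0 lb glass melt:
  SiO2: 57.22% × 250.0 = 143.0 lb
  Al2O3: 2.149% × 250.0 = 5.372 lb
  Li2O: 14.59% × 250.0 = 36.48 lb
  TiO2: 9.980% × 250.0 = 24.95 lb
  CaO: 16.06% × 250.0 = 40.15 lb
Balance tally, oxide-wise, per the reported batch figures, under the basis named above (each sum matches its target mass modulo rounding of the values):
  SiO2: 31.20·0.7795 + 74.89·0.9951 + 84.62·0.5225 = 143.1 lb (target 143.0 lb)
  Al2O3: 31.20·0.1650 + 74.89·0.003000 = 5.373 lb (target 5.372 lb)
  Li2O: 87.16·0.4022 + 31.20·0.04550 = 36.48 lb (target 36.48 lb)
  TiO2: 25.20·0.9901 = 24.95 lb (target 24.95 lb)
  CaO: 84.62·0.4745 = 40.15 lb (target 40.15 lb)
Glass-mass sanity pass: total batch − LOI = 250.0 lb (oxide target masses add up to 250.0 lb; stated basis 250.0 lb — differing by rounding only).
Whole-batch sum: Σ batch = 303.1 lb; Σ batch·LOI gives LOI loss = 53.06 lb; the yield ratio, glass ÷ batch: 82.49%.

Revised batch per 250.0 lb glass melt:
  Ingredient A: 87.16 lb
  Stock B: 25.20 lb
  Ingredient F: 31.20 lb
  Stock D: 74.89 lb
  Stock E: 84.62 lb
Total batch = 303.1 lb; LOI loss = 53.06 lb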